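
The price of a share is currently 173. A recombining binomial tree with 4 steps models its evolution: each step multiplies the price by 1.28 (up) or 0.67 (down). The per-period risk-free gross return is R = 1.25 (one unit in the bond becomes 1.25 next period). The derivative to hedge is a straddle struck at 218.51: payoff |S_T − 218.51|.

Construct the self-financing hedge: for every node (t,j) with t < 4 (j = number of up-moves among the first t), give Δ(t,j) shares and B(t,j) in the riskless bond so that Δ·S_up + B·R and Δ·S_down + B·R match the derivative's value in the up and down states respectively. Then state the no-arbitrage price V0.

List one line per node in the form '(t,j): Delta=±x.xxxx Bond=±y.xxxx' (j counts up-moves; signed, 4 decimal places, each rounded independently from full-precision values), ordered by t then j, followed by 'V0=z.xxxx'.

Risk-neutral probability p* = (R−d)/(u−d) = (1.25−0.67)/(1.28−0.67) = 0.9508.
At expiry t=4: V(4,0)=183.6486, V(4,1)=151.9090, V(4,2)=91.2723, V(4,3)=24.5709, V(4,4)=245.8833
Node (3,0) S=52.0320: V=(p*·151.9090+(1−p*)·183.6486)/1.25=122.7760; Δ=(151.9090−183.6486)/(66.6010−34.8614)=-1.0000; B=V−Δ·S=174.8080
Node (3,1) S=99.4044: V=(p*·91.2723+(1−p*)·151.9090)/1.25=75.4036; Δ=(91.2723−151.9090)/(127.2377−66.6010)=-1.0000; B=V−Δ·S=174.8080
Node (3,2) S=189.9069: V=(p*·24.5709+(1−p*)·91.2723)/1.25=22.2810; Δ=(24.5709−91.2723)/(243.0809−127.2377)=-0.5758; B=V−Δ·S=131.6277
Node (3,3) S=362.8073: V=(p*·245.8833+(1−p*)·24.5709)/1.25=187.9993; Δ=(245.8833−24.5709)/(464.3933−243.0809)=1.0000; B=V−Δ·S=-174.8080
Node (2,0) S=77.6597: V=(p*·75.4036+(1−p*)·122.7760)/1.25=62.1867; Δ=(75.4036−122.7760)/(99.4044−52.0320)=-1.0000; B=V−Δ·S=139.8464
Node (2,1) S=148.3648: V=(p*·22.2810+(1−p*)·75.4036)/1.25=19.9149; Δ=(22.2810−75.4036)/(189.9069−99.4044)=-0.5870; B=V−Δ·S=107.0010
Node (2,2) S=283.4432: V=(p*·187.9993+(1−p*)·22.2810)/1.25=143.8794; Δ=(187.9993−22.2810)/(362.8073−189.9069)=0.9585; B=V−Δ·S=-127.7899
Node (1,0) S=115.9100: V=(p*·19.9149+(1−p*)·62.1867)/1.25=17.5951; Δ=(19.9149−62.1867)/(148.3648−77.6597)=-0.5979; B=V−Δ·S=86.8931
Node (1,1) S=221.4400: V=(p*·143.8794+(1−p*)·19.9149)/1.25=110.2262; Δ=(143.8794−19.9149)/(283.4432−148.3648)=0.9177; B=V−Δ·S=-92.9943
Node (0,0) S=173.0000: V=(p*·110.2262+(1−p*)·17.5951)/1.25=84.5365; Δ=(110.2262−17.5951)/(221.4400−115.9100)=0.8778; B=V−Δ·S=-67.3179
Self-financing check: at every node Δ·S+B equals the discounted successor values.

(0,0): Delta=0.8778 Bond=-67.3179
(1,0): Delta=-0.5979 Bond=86.8931
(1,1): Delta=0.9177 Bond=-92.9943
(2,0): Delta=-1.0000 Bond=139.8464
(2,1): Delta=-0.5870 Bond=107.0010
(2,2): Delta=0.9585 Bond=-127.7899
(3,0): Delta=-1.0000 Bond=174.8080
(3,1): Delta=-1.0000 Bond=174.8080
(3,2): Delta=-0.5758 Bond=131.6277
(3,3): Delta=1.0000 Bond=-174.8080
V0=84.5365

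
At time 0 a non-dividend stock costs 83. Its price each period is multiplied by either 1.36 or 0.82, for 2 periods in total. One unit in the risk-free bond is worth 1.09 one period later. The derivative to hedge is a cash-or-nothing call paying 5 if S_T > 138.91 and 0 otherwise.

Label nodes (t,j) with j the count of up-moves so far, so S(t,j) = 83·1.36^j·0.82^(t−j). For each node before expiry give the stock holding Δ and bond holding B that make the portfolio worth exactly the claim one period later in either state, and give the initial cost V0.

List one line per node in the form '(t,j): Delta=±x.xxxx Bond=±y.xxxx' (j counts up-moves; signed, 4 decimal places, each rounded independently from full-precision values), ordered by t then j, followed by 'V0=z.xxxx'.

(0,0): Delta=0.0512 Bond=-3.1953
(1,0): Delta=0.0000 Bond=0.0000
(1,1): Delta=0.0820 Bond=-6.9657
V0=1.0521

Under the risk-neutral measure, an up-move has probability p* = (R−d)/(u−d) = 0.5000 and values discount at R = 1.09.
Terminal values V(2,·): V(2,0)=0.0000, V(2,1)=0.0000, V(2,2)=5.0000
Node (1,0) S=68.0600: V=(p*·0.0000+(1−p*)·0.0000)/1.09=0.0000; Δ=(0.0000−0.0000)/(92.5616−55.8092)=0.0000; B=V−Δ·S=0.0000
Node (1,1) S=112.8800: V=(p*·5.0000+(1−p*)·0.0000)/1.09=2.2936; Δ=(5.0000−0.0000)/(153.5168−92.5616)=0.0820; B=V−Δ·S=-6.9657
Node (0,0) S=83.0000: V=(p*·2.2936+(1−p*)·0.0000)/1.09=1.0521; Δ=(2.2936−0.0000)/(112.8800−68.0600)=0.0512; B=V−Δ·S=-3.1953
Self-financing check: at every node Δ·S+B equals the discounted successor values.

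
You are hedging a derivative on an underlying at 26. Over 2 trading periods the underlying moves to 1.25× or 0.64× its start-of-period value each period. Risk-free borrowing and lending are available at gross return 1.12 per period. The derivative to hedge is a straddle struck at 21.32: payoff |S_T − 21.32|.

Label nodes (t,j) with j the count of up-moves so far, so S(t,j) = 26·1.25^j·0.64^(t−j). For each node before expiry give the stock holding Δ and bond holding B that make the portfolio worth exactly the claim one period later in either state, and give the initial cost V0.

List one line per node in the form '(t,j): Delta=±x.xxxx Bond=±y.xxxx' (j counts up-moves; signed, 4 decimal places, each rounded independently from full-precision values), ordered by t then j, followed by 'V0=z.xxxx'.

(0,0): Delta=0.7104 Bond=-8.4150
(1,0): Delta=-1.0000 Bond=19.0357
(1,1): Delta=0.9475 Bond=-17.1329
V0=10.0546

No-arbitrage ⇒ martingale measure with p* = (R−d)/(u−d) = 0.7869.
Terminal payoffs: V(2,0)=10.6704, V(2,1)=0.5200, V(2,2)=19.3050
  t=1,j=0: stock 16.6400 → up 20.8000 (V=0.5200), down 10.6496 (V=10.6704). Price 2.3957; hedge Δ=-1.0000, bond B=19.0357.
  t=1,j=1: stock 32.5000 → up 40.6250 (V=19.3050), down 20.8000 (V=0.5200). Price 13.6622; hedge Δ=0.9475, bond B=-17.1329.
  t=0,j=0: stock 26.0000 → up 32.5000 (V=13.6622), down 16.6400 (V=2.3957). Price 10.0546; hedge Δ=0.7104, bond B=-8.4150.
Check: Δ(0,0)·S0 + B(0,0) = 10.0546 = V0.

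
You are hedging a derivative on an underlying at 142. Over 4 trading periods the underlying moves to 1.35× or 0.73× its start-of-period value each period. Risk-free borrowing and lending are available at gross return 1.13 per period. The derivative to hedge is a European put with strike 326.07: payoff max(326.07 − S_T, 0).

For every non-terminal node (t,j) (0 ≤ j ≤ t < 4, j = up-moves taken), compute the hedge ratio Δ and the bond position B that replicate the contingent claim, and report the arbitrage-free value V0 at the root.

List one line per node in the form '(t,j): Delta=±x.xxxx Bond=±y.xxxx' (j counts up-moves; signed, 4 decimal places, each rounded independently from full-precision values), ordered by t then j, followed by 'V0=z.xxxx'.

Under the risk-neutral measure, an up-move has probability p* = (R−d)/(u−d) = 0.6452 and values discount at R = 1.13.
At expiry t=4: V(4,0)=285.7445, V(4,1)=251.4954, V(4,2)=188.1581, V(4,3)=71.0275, V(4,4)=0.0000
(3,0): S=55.2404. Δ = (V_up−V_dn)/(S_up−S_dn) = (251.4954−285.7445)/(74.5746−40.3255) = -1.0000. V = [p*·251.4954 + (1−p*)·285.7445]/1.13 = 233.3171. B = V − Δ·S = 288.5575.
(3,1): S=102.1569. Δ = (V_up−V_dn)/(S_up−S_dn) = (188.1581−251.4954)/(137.9119−74.5746) = -1.0000. V = [p*·188.1581 + (1−p*)·251.4954]/1.13 = 186.4006. B = V − Δ·S = 288.5575.
(3,2): S=188.9204. Δ = (V_up−V_dn)/(S_up−S_dn) = (71.0275−188.1581)/(255.0425−137.9119) = -1.0000. V = [p*·71.0275 + (1−p*)·188.1581]/1.13 = 99.6372. B = V − Δ·S = 288.5575.
(3,3): S=349.3733. Δ = (V_up−V_dn)/(S_up−S_dn) = (0.0000−71.0275)/(471.6539−255.0425) = -0.3279. V = [p*·0.0000 + (1−p*)·71.0275]/1.13 = 22.3038. B = V − Δ·S = 136.8643.
(2,0): S=75.6718. Δ = (V_up−V_dn)/(S_up−S_dn) = (186.4006−233.3171)/(102.1569−55.2404) = -1.0000. V = [p*·186.4006 + (1−p*)·233.3171]/1.13 = 179.6888. B = V − Δ·S = 255.3606.
(2,1): S=139.9410. Δ = (V_up−V_dn)/(S_up−S_dn) = (99.6372−186.4006)/(188.9204−102.1569) = -1.0000. V = [p*·99.6372 + (1−p*)·186.4006]/1.13 = 115.4196. B = V − Δ·S = 255.3606.
(2,2): S=258.7950. Δ = (V_up−V_dn)/(S_up−S_dn) = (22.3038−99.6372)/(349.3733−188.9204) = -0.4820. V = [p*·22.3038 + (1−p*)·99.6372]/1.13 = 44.0218. B = V − Δ·S = 168.7531.
(1,0): S=103.6600. Δ = (V_up−V_dn)/(S_up−S_dn) = (115.4196−179.6888)/(139.9410−75.6718) = -1.0000. V = [p*·115.4196 + (1−p*)·179.6888]/1.13 = 122.3229. B = V − Δ·S = 225.9829.
(1,1): S=191.7000. Δ = (V_up−V_dn)/(S_up−S_dn) = (44.0218−115.4196)/(258.7950−139.9410) = -0.6007. V = [p*·44.0218 + (1−p*)·115.4196]/1.13 = 61.3775. B = V − Δ·S = 176.5352.
(0,0): S=142.0000. Δ = (V_up−V_dn)/(S_up−S_dn) = (61.3775−122.3229)/(191.7000−103.6600) = -0.6922. V = [p*·61.3775 + (1−p*)·122.3229]/1.13 = 73.4542. B = V − Δ·S = 171.7532.
The time-0 hedge costs 73.4542, which is the no-arbitrage price.

(0,0): Delta=-0.6922 Bond=171.7532
(1,0): Delta=-1.0000 Bond=225.9829
(1,1): Delta=-0.6007 Bond=176.5352
(2,0): Delta=-1.0000 Bond=255.3606
(2,1): Delta=-1.0000 Bond=255.3606
(2,2): Delta=-0.4820 Bond=168.7531
(3,0): Delta=-1.0000 Bond=288.5575
(3,1): Delta=-1.0000 Bond=288.5575
(3,2): Delta=-1.0000 Bond=288.5575
(3,3): Delta=-0.3279 Bond=136.8643
V0=73.4542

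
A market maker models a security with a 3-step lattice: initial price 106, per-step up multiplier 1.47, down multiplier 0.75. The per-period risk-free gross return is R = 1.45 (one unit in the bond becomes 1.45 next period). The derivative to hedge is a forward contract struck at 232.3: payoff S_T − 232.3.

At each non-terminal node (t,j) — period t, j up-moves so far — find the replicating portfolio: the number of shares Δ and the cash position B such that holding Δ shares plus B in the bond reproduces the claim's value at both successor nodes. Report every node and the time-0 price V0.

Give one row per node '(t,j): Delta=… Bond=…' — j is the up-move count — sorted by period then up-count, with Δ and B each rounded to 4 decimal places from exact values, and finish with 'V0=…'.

(0,0): Delta=1.0000 Bond=-76.1983
(1,0): Delta=1.0000 Bond=-110.4875
(1,1): Delta=1.0000 Bond=-110.4875
(2,0): Delta=1.0000 Bond=-160.2069
(2,1): Delta=1.0000 Bond=-160.2069
(2,2): Delta=1.0000 Bond=-160.2069
V0=29.8017

Under the risk-neutral measure, an up-move has probability p* = (R−d)/(u−d) = 0.9722 and values discount at R = 1.45.
Terminal payoffs: V(3,0)=-187.5813, V(3,1)=-144.6513, V(3,2)=-60.5085, V(3,3)=104.4114
(2,0): S=59.6250. Δ = (V_up−V_dn)/(S_up−S_dn) = (-144.6513−-187.5813)/(87.6487−44.7188) = 1.0000. V = [p*·-144.6513 + (1−p*)·-187.5813]/1.45 = -100.5819. B = V − Δ·S = -160.2069.
(2,1): S=116.8650. Δ = (V_up−V_dn)/(S_up−S_dn) = (-60.5085−-144.6513)/(171.7916−87.6487) = 1.0000. V = [p*·-60.5085 + (1−p*)·-144.6513]/1.45 = -43.3419. B = V − Δ·S = -160.2069.
(2,2): S=229.0554. Δ = (V_up−V_dn)/(S_up−S_dn) = (104.4114−-60.5085)/(336.7114−171.7916) = 1.0000. V = [p*·104.4114 + (1−p*)·-60.5085]/1.45 = 68.8485. B = V − Δ·S = -160.2069.
(1,0): S=79.5000. Δ = (V_up−V_dn)/(S_up−S_dn) = (-43.3419−-100.5819)/(116.8650−59.6250) = 1.0000. V = [p*·-43.3419 + (1−p*)·-100.5819]/1.45 = -30.9875. B = V − Δ·S = -110.4875.
(1,1): S=155.8200. Δ = (V_up−V_dn)/(S_up−S_dn) = (68.8485−-43.3419)/(229.0554−116.8650) = 1.0000. V = [p*·68.8485 + (1−p*)·-43.3419]/1.45 = 45.3325. B = V − Δ·S = -110.4875.
(0,0): S=106.0000. Δ = (V_up−V_dn)/(S_up−S_dn) = (45.3325−-30.9875)/(155.8200−79.5000) = 1.0000. V = [p*·45.3325 + (1−p*)·-30.9875]/1.45 = 29.8017. B = V − Δ·S = -76.1983.
Each (Δ,B) replicates both successor values, so the strategy is self-financing and V0 is arbitrage-free.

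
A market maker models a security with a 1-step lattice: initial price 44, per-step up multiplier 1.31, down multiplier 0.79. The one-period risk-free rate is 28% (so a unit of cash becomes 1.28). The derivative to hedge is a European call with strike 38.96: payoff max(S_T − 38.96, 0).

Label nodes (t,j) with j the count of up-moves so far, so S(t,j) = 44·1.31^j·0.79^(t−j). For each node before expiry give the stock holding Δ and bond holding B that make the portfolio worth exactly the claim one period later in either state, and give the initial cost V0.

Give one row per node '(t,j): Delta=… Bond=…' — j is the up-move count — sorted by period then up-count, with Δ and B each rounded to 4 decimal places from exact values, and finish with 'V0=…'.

(0,0): Delta=0.8164 Bond=-22.1713
V0=13.7518

No-arbitrage ⇒ martingale measure with p* = (R−d)/(u−d) = 0.9423.
Terminal values V(1,·): V(1,0)=0.0000, V(1,1)=18.6800
(0,0): S=44.0000. Δ = (V_up−V_dn)/(S_up−S_dn) = (18.6800−0.0000)/(57.6400−34.7600) = 0.8164. V = [p*·18.6800 + (1−p*)·0.0000]/1.28 = 13.7518. B = V − Δ·S = -22.1713.
Root portfolio cost Δ·44+B reproduces V0=13.7518.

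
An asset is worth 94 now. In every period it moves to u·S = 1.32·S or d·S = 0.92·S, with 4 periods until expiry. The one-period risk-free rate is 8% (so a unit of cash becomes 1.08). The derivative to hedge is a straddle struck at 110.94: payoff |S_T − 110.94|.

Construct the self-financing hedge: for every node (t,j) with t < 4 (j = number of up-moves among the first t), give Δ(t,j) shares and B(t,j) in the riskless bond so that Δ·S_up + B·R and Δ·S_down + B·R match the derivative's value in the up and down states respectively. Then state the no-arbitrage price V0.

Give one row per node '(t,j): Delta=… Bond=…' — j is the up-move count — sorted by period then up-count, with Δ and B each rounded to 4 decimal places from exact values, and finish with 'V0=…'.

(0,0): Delta=0.4717 Bond=-16.3056
(1,0): Delta=0.1368 Bond=11.3548
(1,1): Delta=0.8219 Bond=-61.0574
(2,0): Delta=-0.3555 Bond=51.4350
(2,1): Delta=0.6515 Bond=-46.4946
(2,2): Delta=1.0000 Bond=-95.1132
(3,0): Delta=-1.0000 Bond=102.7222
(3,1): Delta=0.3182 Bond=-15.2087
(3,2): Delta=1.0000 Bond=-102.7222
(3,3): Delta=1.0000 Bond=-102.7222
V0=28.0378

The replicating-portfolio and risk-neutral prices coincide; use p* = (1.08−0.92)/(1.32−0.92) = 0.4000 for the latter.
Terminal payoffs: V(4,0)=43.5991, V(4,1)=14.3204, V(4,2)=27.6881, V(4,3)=87.9612, V(4,4)=174.4400
(3,0): S=73.1967. Δ = (V_up−V_dn)/(S_up−S_dn) = (14.3204−43.5991)/(96.6196−67.3409) = -1.0000. V = [p*·14.3204 + (1−p*)·43.5991]/1.08 = 29.5256. B = V − Δ·S = 102.7222.
(3,1): S=105.0213. Δ = (V_up−V_dn)/(S_up−S_dn) = (27.6881−14.3204)/(138.6281−96.6196) = 0.3182. V = [p*·27.6881 + (1−p*)·14.3204]/1.08 = 18.2106. B = V − Δ·S = -15.2087.
(3,2): S=150.6828. Δ = (V_up−V_dn)/(S_up−S_dn) = (87.9612−27.6881)/(198.9012−138.6281) = 1.0000. V = [p*·87.9612 + (1−p*)·27.6881]/1.08 = 47.9605. B = V − Δ·S = -102.7222.
(3,3): S=216.1970. Δ = (V_up−V_dn)/(S_up−S_dn) = (174.4400−87.9612)/(285.3800−198.9012) = 1.0000. V = [p*·174.4400 + (1−p*)·87.9612]/1.08 = 113.4748. B = V − Δ·S = -102.7222.
(2,0): S=79.5616. Δ = (V_up−V_dn)/(S_up−S_dn) = (18.2106−29.5256)/(105.0213−73.1967) = -0.3555. V = [p*·18.2106 + (1−p*)·29.5256]/1.08 = 23.1478. B = V − Δ·S = 51.4350.
(2,1): S=114.1536. Δ = (V_up−V_dn)/(S_up−S_dn) = (47.9605−18.2106)/(150.6828−105.0213) = 0.6515. V = [p*·47.9605 + (1−p*)·18.2106]/1.08 = 27.8802. B = V − Δ·S = -46.4946.
(2,2): S=163.7856. Δ = (V_up−V_dn)/(S_up−S_dn) = (113.4748−47.9605)/(216.1970−150.6828) = 1.0000. V = [p*·113.4748 + (1−p*)·47.9605]/1.08 = 68.6724. B = V − Δ·S = -95.1132.
(1,0): S=86.4800. Δ = (V_up−V_dn)/(S_up−S_dn) = (27.8802−23.1478)/(114.1536−79.5616) = 0.1368. V = [p*·27.8802 + (1−p*)·23.1478]/1.08 = 23.1859. B = V − Δ·S = 11.3548.
(1,1): S=124.0800. Δ = (V_up−V_dn)/(S_up−S_dn) = (68.6724−27.8802)/(163.7856−114.1536) = 0.8219. V = [p*·68.6724 + (1−p*)·27.8802]/1.08 = 40.9232. B = V − Δ·S = -61.0574.
(0,0): S=94.0000. Δ = (V_up−V_dn)/(S_up−S_dn) = (40.9232−23.1859)/(124.0800−86.4800) = 0.4717. V = [p*·40.9232 + (1−p*)·23.1859]/1.08 = 28.0378. B = V − Δ·S = -16.3056.
The time-0 hedge costs 28.0378, which is the no-arbitrage price.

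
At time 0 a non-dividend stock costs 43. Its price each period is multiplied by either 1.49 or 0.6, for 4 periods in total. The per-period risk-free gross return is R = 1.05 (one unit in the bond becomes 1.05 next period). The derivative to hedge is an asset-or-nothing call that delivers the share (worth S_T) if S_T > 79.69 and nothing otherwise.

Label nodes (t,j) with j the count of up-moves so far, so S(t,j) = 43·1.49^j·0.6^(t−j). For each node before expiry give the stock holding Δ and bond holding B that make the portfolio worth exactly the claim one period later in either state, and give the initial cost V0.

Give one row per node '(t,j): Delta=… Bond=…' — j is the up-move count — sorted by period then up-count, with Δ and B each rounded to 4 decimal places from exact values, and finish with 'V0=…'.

(0,0): Delta=1.0998 Bond=-17.9478
(1,0): Delta=0.8619 Bond=-12.7062
(1,1): Delta=1.1935 Bond=-24.8477
(2,0): Delta=0.0000 Bond=0.0000
(2,1): Delta=1.2012 Bond=-26.3866
(2,2): Delta=1.1905 Bond=-25.8002
(3,0): Delta=0.0000 Bond=0.0000
(3,1): Delta=0.0000 Bond=0.0000
(3,2): Delta=1.6742 Bond=-54.7962
(3,3): Delta=1.0000 Bond=0.0000
V0=29.3437

Risk-neutral probability p* = (R−d)/(u−d) = (1.05−0.6)/(1.49−0.6) = 0.5056.
Terminal values V(4,·): V(4,0)=0.0000, V(4,1)=0.0000, V(4,2)=0.0000, V(4,3)=85.3451, V(4,4)=211.9403
  t=3,j=0: stock 9.2880 → up 13.8391 (V=0.0000), down 5.5728 (V=0.0000). Price 0.0000; hedge Δ=0.0000, bond B=0.0000.
  t=3,j=1: stock 23.0652 → up 34.3671 (V=0.0000), down 13.8391 (V=0.0000). Price 0.0000; hedge Δ=0.0000, bond B=0.0000.
  t=3,j=2: stock 57.2786 → up 85.3451 (V=85.3451), down 34.3671 (V=0.0000). Price 41.0972; hedge Δ=1.6742, bond B=-54.7962.
  t=3,j=3: stock 142.2418 → up 211.9403 (V=211.9403), down 85.3451 (V=85.3451). Price 142.2418; hedge Δ=1.0000, bond B=0.0000.
  t=2,j=0: stock 15.4800 → up 23.0652 (V=0.0000), down 9.2880 (V=0.0000). Price 0.0000; hedge Δ=0.0000, bond B=0.0000.
  t=2,j=1: stock 38.4420 → up 57.2786 (V=41.0972), down 23.0652 (V=0.0000). Price 19.7900; hedge Δ=1.2012, bond B=-26.3866.
  t=2,j=2: stock 95.4643 → up 142.2418 (V=142.2418), down 57.2786 (V=41.0972). Price 87.8454; hedge Δ=1.1905, bond B=-25.8002.
  t=1,j=0: stock 25.8000 → up 38.4420 (V=19.7900), down 15.4800 (V=0.0000). Price 9.5297; hedge Δ=0.8619, bond B=-12.7062.
  t=1,j=1: stock 64.0700 → up 95.4643 (V=87.8454), down 38.4420 (V=19.7900). Price 51.6191; hedge Δ=1.1935, bond B=-24.8477.
  t=0,j=0: stock 43.0000 → up 64.0700 (V=51.6191), down 25.8000 (V=9.5297). Price 29.3437; hedge Δ=1.0998, bond B=-17.9478.
Check: Δ(0,0)·S0 + B(0,0) = 29.3437 = V0.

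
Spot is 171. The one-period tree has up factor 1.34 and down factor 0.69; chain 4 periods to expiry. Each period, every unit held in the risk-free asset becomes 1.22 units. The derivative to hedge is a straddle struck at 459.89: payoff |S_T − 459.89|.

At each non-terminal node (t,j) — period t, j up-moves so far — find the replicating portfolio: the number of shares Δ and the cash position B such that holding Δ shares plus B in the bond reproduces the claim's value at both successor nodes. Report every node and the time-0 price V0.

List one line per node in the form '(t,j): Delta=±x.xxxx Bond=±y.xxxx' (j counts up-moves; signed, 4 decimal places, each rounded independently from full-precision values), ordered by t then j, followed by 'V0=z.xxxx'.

Under the risk-neutral measure, an up-move has probability p* = (R−d)/(u−d) = 0.8154 and values discount at R = 1.22.
At expiry t=4: V(4,0)=421.1292, V(4,1)=384.6154, V(4,2)=313.7046, V(4,3)=175.9938, V(4,4)=91.4447
  t=3,j=0: stock 56.1750 → up 75.2746 (V=384.6154), down 38.7608 (V=421.1292). Price 320.7840; hedge Δ=-1.0000, bond B=376.9590.
  t=3,j=1: stock 109.0936 → up 146.1854 (V=313.7046), down 75.2746 (V=384.6154). Price 267.8655; hedge Δ=-1.0000, bond B=376.9590.
  t=3,j=2: stock 211.8628 → up 283.8962 (V=175.9938), down 146.1854 (V=313.7046). Price 165.0962; hedge Δ=-1.0000, bond B=376.9590.
  t=3,j=3: stock 411.4438 → up 551.3347 (V=91.4447), down 283.8962 (V=175.9938). Price 87.7490; hedge Δ=-0.3161, bond B=217.8245.
  t=2,j=0: stock 81.4131 → up 109.0936 (V=267.8655), down 56.1750 (V=320.7840). Price 227.5697; hedge Δ=-1.0000, bond B=308.9828.
  t=2,j=1: stock 158.1066 → up 211.8628 (V=165.0962), down 109.0936 (V=267.8655). Price 150.8762; hedge Δ=-1.0000, bond B=308.9828.
  t=2,j=2: stock 307.0476 → up 411.4438 (V=87.7490), down 211.8628 (V=165.0962). Price 83.6299; hedge Δ=-0.3875, bond B=202.6256.
  t=1,j=0: stock 117.9900 → up 158.1066 (V=150.8762), down 81.4131 (V=227.5697). Price 135.2746; hedge Δ=-1.0000, bond B=253.2646.
  t=1,j=1: stock 229.1400 → up 307.0476 (V=83.6299), down 158.1066 (V=150.8762). Price 78.7251; hedge Δ=-0.4515, bond B=182.1809.
  t=0,j=0: stock 171.0000 → up 229.1400 (V=78.7251), down 117.9900 (V=135.2746). Price 73.0860; hedge Δ=-0.5088, bond B=160.0853.
Root portfolio cost Δ·171+B reproduces V0=73.0860.

(0,0): Delta=-0.5088 Bond=160.0853
(1,0): Delta=-1.0000 Bond=253.2646
(1,1): Delta=-0.4515 Bond=182.1809
(2,0): Delta=-1.0000 Bond=308.9828
(2,1): Delta=-1.0000 Bond=308.9828
(2,2): Delta=-0.3875 Bond=202.6256
(3,0): Delta=-1.0000 Bond=376.9590
(3,1): Delta=-1.0000 Bond=376.9590
(3,2): Delta=-1.0000 Bond=376.9590
(3,3): Delta=-0.3161 Bond=217.8245
V0=73.0860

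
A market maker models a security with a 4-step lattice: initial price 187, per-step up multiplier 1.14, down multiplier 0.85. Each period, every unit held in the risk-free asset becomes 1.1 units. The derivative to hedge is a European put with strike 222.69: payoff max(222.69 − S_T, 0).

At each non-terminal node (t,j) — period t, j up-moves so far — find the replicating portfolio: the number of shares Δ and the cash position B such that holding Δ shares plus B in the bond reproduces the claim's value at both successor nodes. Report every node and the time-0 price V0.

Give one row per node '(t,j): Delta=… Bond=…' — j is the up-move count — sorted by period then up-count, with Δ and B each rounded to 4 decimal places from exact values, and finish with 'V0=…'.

No-arbitrage ⇒ martingale measure with p* = (R−d)/(u−d) = 0.8621.
Payoff layer (t=4): V(4,0)=125.0748, V(4,1)=91.7708, V(4,2)=47.1043, V(4,3)=0.0000, V(4,4)=0.0000
(3,0): S=114.8414. Δ = (V_up−V_dn)/(S_up−S_dn) = (91.7708−125.0748)/(130.9192−97.6152) = -1.0000. V = [p*·91.7708 + (1−p*)·125.0748]/1.1 = 87.6041. B = V − Δ·S = 202.4455.
(3,1): S=154.0225. Δ = (V_up−V_dn)/(S_up−S_dn) = (47.1043−91.7708)/(175.5857−130.9192) = -1.0000. V = [p*·47.1043 + (1−p*)·91.7708]/1.1 = 48.4229. B = V − Δ·S = 202.4455.
(3,2): S=206.5714. Δ = (V_up−V_dn)/(S_up−S_dn) = (0.0000−47.1043)/(235.4914−175.5857) = -0.7863. V = [p*·0.0000 + (1−p*)·47.1043]/1.1 = 5.9065. B = V − Δ·S = 168.3351.
(3,3): S=277.0487. Δ = (V_up−V_dn)/(S_up−S_dn) = (0.0000−0.0000)/(315.8355−235.4914) = 0.0000. V = [p*·0.0000 + (1−p*)·0.0000]/1.1 = 0.0000. B = V − Δ·S = 0.0000.
(2,0): S=135.1075. Δ = (V_up−V_dn)/(S_up−S_dn) = (48.4229−87.6041)/(154.0225−114.8414) = -1.0000. V = [p*·48.4229 + (1−p*)·87.6041]/1.1 = 48.9338. B = V − Δ·S = 184.0413.
(2,1): S=181.2030. Δ = (V_up−V_dn)/(S_up−S_dn) = (5.9065−48.4229)/(206.5714−154.0225) = -0.8091. V = [p*·5.9065 + (1−p*)·48.4229]/1.1 = 10.7008. B = V − Δ·S = 157.3091.
(2,2): S=243.0252. Δ = (V_up−V_dn)/(S_up−S_dn) = (0.0000−5.9065)/(277.0487−206.5714) = -0.0838. V = [p*·0.0000 + (1−p*)·5.9065]/1.1 = 0.7406. B = V − Δ·S = 21.1078.
(1,0): S=158.9500. Δ = (V_up−V_dn)/(S_up−S_dn) = (10.7008−48.9338)/(181.2030−135.1075) = -0.8294. V = [p*·10.7008 + (1−p*)·48.9338]/1.1 = 14.5221. B = V − Δ·S = 146.3602.
(1,1): S=213.1800. Δ = (V_up−V_dn)/(S_up−S_dn) = (0.7406−10.7008)/(243.0252−181.2030) = -0.1611. V = [p*·0.7406 + (1−p*)·10.7008]/1.1 = 1.9222. B = V − Δ·S = 36.2675.
(0,0): S=187.0000. Δ = (V_up−V_dn)/(S_up−S_dn) = (1.9222−14.5221)/(213.1800−158.9500) = -0.2323. V = [p*·1.9222 + (1−p*)·14.5221]/1.1 = 3.3274. B = V − Δ·S = 46.7752.
The time-0 hedge costs 3.3274, which is the no-arbitrage price.

(0,0): Delta=-0.2323 Bond=46.7752
(1,0): Delta=-0.8294 Bond=146.3602
(1,1): Delta=-0.1611 Bond=36.2675
(2,0): Delta=-1.0000 Bond=184.0413
(2,1): Delta=-0.8091 Bond=157.3091
(2,2): Delta=-0.0838 Bond=21.1078
(3,0): Delta=-1.0000 Bond=202.4455
(3,1): Delta=-1.0000 Bond=202.4455
(3,2): Delta=-0.7863 Bond=168.3351
(3,3): Delta=0.0000 Bond=0.0000
V0=3.3274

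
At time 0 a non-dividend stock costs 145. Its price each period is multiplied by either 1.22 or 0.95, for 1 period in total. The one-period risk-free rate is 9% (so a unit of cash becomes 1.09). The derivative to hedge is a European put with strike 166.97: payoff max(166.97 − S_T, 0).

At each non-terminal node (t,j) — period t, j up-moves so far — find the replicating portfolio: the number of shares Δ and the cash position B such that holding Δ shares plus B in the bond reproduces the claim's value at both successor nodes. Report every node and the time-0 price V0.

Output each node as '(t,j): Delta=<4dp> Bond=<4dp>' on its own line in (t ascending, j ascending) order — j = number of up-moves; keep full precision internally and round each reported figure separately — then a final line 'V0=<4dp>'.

Risk-neutral probability p* = (R−d)/(u−d) = (1.09−0.95)/(1.22−0.95) = 0.5185.
At expiry t=1: V(1,0)=29.2200, V(1,1)=0.0000
Node (0,0) S=145.0000: V=(p*·0.0000+(1−p*)·29.2200)/1.09=12.9072; Δ=(0.0000−29.2200)/(176.9000−137.7500)=-0.7464; B=V−Δ·S=121.1295
Check: Δ(0,0)·S0 + B(0,0) = 12.9072 = V0.

(0,0): Delta=-0.7464 Bond=121.1295
V0=12.9072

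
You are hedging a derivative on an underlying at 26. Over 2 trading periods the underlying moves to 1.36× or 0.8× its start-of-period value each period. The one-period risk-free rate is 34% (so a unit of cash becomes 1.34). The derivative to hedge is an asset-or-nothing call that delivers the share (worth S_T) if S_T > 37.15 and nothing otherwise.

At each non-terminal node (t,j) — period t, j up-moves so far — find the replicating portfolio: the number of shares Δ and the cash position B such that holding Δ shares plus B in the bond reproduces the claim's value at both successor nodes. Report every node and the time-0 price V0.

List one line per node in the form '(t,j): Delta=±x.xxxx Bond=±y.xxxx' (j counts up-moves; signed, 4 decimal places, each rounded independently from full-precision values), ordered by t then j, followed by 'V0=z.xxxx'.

The replicating-portfolio and risk-neutral prices coincide; use p* = (1.34−0.8)/(1.36−0.8) = 0.9643 for the latter.
At expiry t=2: V(2,0)=0.0000, V(2,1)=0.0000, V(2,2)=48.0896
Node (1,0) S=20.8000: V=(p*·0.0000+(1−p*)·0.0000)/1.34=0.0000; Δ=(0.0000−0.0000)/(28.2880−16.6400)=0.0000; B=V−Δ·S=0.0000
Node (1,1) S=35.3600: V=(p*·48.0896+(1−p*)·0.0000)/1.34=34.6061; Δ=(48.0896−0.0000)/(48.0896−28.2880)=2.4286; B=V−Δ·S=-51.2682
Node (0,0) S=26.0000: V=(p*·34.6061+(1−p*)·0.0000)/1.34=24.9031; Δ=(34.6061−0.0000)/(35.3600−20.8000)=2.3768; B=V−Δ·S=-36.8934
Check: Δ(0,0)·S0 + B(0,0) = 24.9031 = V0.

(0,0): Delta=2.3768 Bond=-36.8934
(1,0): Delta=0.0000 Bond=0.0000
(1,1): Delta=2.4286 Bond=-51.2682
V0=24.9031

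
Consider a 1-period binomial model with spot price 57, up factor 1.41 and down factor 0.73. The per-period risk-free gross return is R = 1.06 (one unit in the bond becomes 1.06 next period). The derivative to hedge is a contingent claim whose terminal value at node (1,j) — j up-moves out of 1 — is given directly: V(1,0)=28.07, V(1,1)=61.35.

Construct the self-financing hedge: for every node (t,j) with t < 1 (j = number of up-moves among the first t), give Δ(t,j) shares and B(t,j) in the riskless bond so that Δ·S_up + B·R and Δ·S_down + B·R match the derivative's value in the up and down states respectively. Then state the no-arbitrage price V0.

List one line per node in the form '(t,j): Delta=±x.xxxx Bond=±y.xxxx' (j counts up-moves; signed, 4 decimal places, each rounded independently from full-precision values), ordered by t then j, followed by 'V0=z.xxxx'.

(0,0): Delta=0.8586 Bond=-7.2236
V0=41.7175

No-arbitrage ⇒ martingale measure with p* = (R−d)/(u−d) = 0.4853.
Terminal values V(1,·): V(1,0)=28.0700, V(1,1)=61.3500
  t=0,j=0: stock 57.0000 → up 80.3700 (V=61.3500), down 41.6100 (V=28.0700). Price 41.7175; hedge Δ=0.8586, bond B=-7.2236.
Root portfolio cost Δ·57+B reproduces V0=41.7175.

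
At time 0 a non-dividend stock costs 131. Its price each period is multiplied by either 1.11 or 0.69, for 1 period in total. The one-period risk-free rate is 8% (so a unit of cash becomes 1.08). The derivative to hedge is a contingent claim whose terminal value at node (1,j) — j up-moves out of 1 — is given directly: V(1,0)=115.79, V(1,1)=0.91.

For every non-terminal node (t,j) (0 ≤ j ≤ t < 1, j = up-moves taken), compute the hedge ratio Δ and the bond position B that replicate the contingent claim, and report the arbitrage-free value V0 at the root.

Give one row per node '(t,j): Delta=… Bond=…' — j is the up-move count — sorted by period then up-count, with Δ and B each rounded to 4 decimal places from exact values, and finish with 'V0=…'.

(0,0): Delta=-2.0880 Bond=281.9643
V0=8.4405

Under the risk-neutral measure, an up-move has probability p* = (R−d)/(u−d) = 0.9286 and values discount at R = 1.08.
Terminal payoffs: V(1,0)=115.7900, V(1,1)=0.9100
(0,0): S=131.0000. Δ = (V_up−V_dn)/(S_up−S_dn) = (0.9100−115.7900)/(145.4100−90.3900) = -2.0880. V = [p*·0.9100 + (1−p*)·115.7900]/1.08 = 8.4405. B = V − Δ·S = 281.9643.
Check: Δ(0,0)·S0 + B(0,0) = 8.4405 = V0.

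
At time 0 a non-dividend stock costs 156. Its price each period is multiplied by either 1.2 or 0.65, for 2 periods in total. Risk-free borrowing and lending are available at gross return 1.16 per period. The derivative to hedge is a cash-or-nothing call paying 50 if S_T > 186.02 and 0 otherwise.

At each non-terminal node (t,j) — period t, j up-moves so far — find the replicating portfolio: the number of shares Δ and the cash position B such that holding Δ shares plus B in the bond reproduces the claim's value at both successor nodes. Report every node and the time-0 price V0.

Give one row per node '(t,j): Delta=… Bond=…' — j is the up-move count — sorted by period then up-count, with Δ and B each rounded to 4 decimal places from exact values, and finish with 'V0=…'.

(0,0): Delta=0.4658 Bond=-40.7204
(1,0): Delta=0.0000 Bond=0.0000
(1,1): Delta=0.4856 Bond=-50.9404
V0=31.9499

Risk-neutral probability p* = (R−d)/(u−d) = (1.16−0.65)/(1.2−0.65) = 0.9273.
At expiry t=2: V(2,0)=0.0000, V(2,1)=0.0000, V(2,2)=50.0000
Node (1,0) S=101.4000: V=(p*·0.0000+(1−p*)·0.0000)/1.16=0.0000; Δ=(0.0000−0.0000)/(121.6800−65.9100)=0.0000; B=V−Δ·S=0.0000
Node (1,1) S=187.2000: V=(p*·50.0000+(1−p*)·0.0000)/1.16=39.9687; Δ=(50.0000−0.0000)/(224.6400−121.6800)=0.4856; B=V−Δ·S=-50.9404
Node (0,0) S=156.0000: V=(p*·39.9687+(1−p*)·0.0000)/1.16=31.9499; Δ=(39.9687−0.0000)/(187.2000−101.4000)=0.4658; B=V−Δ·S=-40.7204
Root portfolio cost Δ·156+B reproduces V0=31.9499.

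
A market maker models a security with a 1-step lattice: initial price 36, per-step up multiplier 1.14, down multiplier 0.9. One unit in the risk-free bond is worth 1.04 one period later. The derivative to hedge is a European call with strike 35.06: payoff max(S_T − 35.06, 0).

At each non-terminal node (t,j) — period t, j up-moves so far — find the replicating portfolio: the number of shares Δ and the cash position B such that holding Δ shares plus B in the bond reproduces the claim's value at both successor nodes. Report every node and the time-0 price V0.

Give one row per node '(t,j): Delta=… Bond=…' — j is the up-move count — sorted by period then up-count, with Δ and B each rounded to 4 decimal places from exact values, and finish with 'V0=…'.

Under the risk-neutral measure, an up-move has probability p* = (R−d)/(u−d) = 0.5833 and values discount at R = 1.04.
Terminal values V(1,·): V(1,0)=0.0000, V(1,1)=5.9800
Node (0,0) S=36.0000: V=(p*·5.9800+(1−p*)·0.0000)/1.04=3.3542; Δ=(5.9800−0.0000)/(41.0400−32.4000)=0.6921; B=V−Δ·S=-21.5625
Each (Δ,B) replicates both successor values, so the strategy is self-financing and V0 is arbitrage-free.

(0,0): Delta=0.6921 Bond=-21.5625
V0=3.3542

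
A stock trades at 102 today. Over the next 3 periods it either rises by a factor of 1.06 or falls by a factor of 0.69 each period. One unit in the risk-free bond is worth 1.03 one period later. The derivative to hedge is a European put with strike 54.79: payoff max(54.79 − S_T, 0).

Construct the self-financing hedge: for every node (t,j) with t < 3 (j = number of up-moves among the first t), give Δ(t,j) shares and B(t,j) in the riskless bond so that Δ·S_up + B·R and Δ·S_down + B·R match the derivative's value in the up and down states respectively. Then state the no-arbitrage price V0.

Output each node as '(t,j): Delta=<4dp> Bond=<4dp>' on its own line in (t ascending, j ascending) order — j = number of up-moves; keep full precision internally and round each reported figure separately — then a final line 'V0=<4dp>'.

Risk-neutral probability p* = (R−d)/(u−d) = (1.03−0.69)/(1.06−0.69) = 0.9189.
Payoff layer (t=3): V(3,0)=21.2821, V(3,1)=3.3141, V(3,2)=0.0000, V(3,3)=0.0000
Node (2,0) S=48.5622: V=(p*·3.3141+(1−p*)·21.2821)/1.03=4.6320; Δ=(3.3141−21.2821)/(51.4759−33.5079)=-1.0000; B=V−Δ·S=53.1942
Node (2,1) S=74.6028: V=(p*·0.0000+(1−p*)·3.3141)/1.03=0.2609; Δ=(0.0000−3.3141)/(79.0790−51.4759)=-0.1201; B=V−Δ·S=9.2178
Node (2,2) S=114.6072: V=(p*·0.0000+(1−p*)·0.0000)/1.03=0.0000; Δ=(0.0000−0.0000)/(121.4836−79.0790)=0.0000; B=V−Δ·S=0.0000
Node (1,0) S=70.3800: V=(p*·0.2609+(1−p*)·4.6320)/1.03=0.5974; Δ=(0.2609−4.6320)/(74.6028−48.5622)=-0.1679; B=V−Δ·S=12.4111
Node (1,1) S=108.1200: V=(p*·0.0000+(1−p*)·0.2609)/1.03=0.0205; Δ=(0.0000−0.2609)/(114.6072−74.6028)=-0.0065; B=V−Δ·S=0.7256
Node (0,0) S=102.0000: V=(p*·0.0205+(1−p*)·0.5974)/1.03=0.0653; Δ=(0.0205−0.5974)/(108.1200−70.3800)=-0.0153; B=V−Δ·S=1.6244
Check: Δ(0,0)·S0 + B(0,0) = 0.0653 = V0.

(0,0): Delta=-0.0153 Bond=1.6244
(1,0): Delta=-0.1679 Bond=12.4111
(1,1): Delta=-0.0065 Bond=0.7256
(2,0): Delta=-1.0000 Bond=53.1942
(2,1): Delta=-0.1201 Bond=9.2178
(2,2): Delta=0.0000 Bond=0.0000
V0=0.0653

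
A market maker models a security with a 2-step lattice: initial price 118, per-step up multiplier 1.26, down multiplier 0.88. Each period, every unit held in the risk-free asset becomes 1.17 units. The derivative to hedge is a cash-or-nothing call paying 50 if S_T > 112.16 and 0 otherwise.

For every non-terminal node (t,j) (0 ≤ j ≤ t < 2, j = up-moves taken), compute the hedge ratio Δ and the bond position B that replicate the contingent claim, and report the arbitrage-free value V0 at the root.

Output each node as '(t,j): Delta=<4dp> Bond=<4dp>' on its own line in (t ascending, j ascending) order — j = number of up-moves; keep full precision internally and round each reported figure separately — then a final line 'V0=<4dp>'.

Risk-neutral probability p* = (R−d)/(u−d) = (1.17−0.88)/(1.26−0.88) = 0.7632.
Terminal payoffs: V(2,0)=0.0000, V(2,1)=50.0000, V(2,2)=50.0000
Node (1,0) S=103.8400: V=(p*·50.0000+(1−p*)·0.0000)/1.17=32.6136; Δ=(50.0000−0.0000)/(130.8384−91.3792)=1.2671; B=V−Δ·S=-98.9654
Node (1,1) S=148.6800: V=(p*·50.0000+(1−p*)·50.0000)/1.17=42.7350; Δ=(50.0000−50.0000)/(187.3368−130.8384)=0.0000; B=V−Δ·S=42.7350
Node (0,0) S=118.0000: V=(p*·42.7350+(1−p*)·32.6136)/1.17=34.4768; Δ=(42.7350−32.6136)/(148.6800−103.8400)=0.2257; B=V−Δ·S=7.8414
The time-0 hedge costs 34.4768, which is the no-arbitrage price.

(0,0): Delta=0.2257 Bond=7.8414
(1,0): Delta=1.2671 Bond=-98.9654
(1,1): Delta=0.0000 Bond=42.7350
V0=34.4768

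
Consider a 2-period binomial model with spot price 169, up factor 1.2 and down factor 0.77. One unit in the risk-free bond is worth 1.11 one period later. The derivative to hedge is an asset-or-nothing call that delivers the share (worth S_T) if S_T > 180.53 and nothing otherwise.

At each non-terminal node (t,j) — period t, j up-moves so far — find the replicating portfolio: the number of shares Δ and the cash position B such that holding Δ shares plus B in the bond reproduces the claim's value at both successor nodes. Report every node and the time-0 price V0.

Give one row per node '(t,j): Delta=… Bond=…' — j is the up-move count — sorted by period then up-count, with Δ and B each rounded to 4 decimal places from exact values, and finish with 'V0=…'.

(0,0): Delta=2.3855 Bond=-279.6636
(1,0): Delta=0.0000 Bond=0.0000
(1,1): Delta=2.7907 Bond=-392.5984
V0=123.4878

Under the risk-neutral measure, an up-move has probability p* = (R−d)/(u−d) = 0.7907 and values discount at R = 1.11.
At expiry t=2: V(2,0)=0.0000, V(2,1)=0.0000, V(2,2)=243.3600
Node (1,0) S=130.1300: V=(p*·0.0000+(1−p*)·0.0000)/1.11=0.0000; Δ=(0.0000−0.0000)/(156.1560−100.2001)=0.0000; B=V−Δ·S=0.0000
Node (1,1) S=202.8000: V=(p*·243.3600+(1−p*)·0.0000)/1.11=173.3551; Δ=(243.3600−0.0000)/(243.3600−156.1560)=2.7907; B=V−Δ·S=-392.5984
Node (0,0) S=169.0000: V=(p*·173.3551+(1−p*)·0.0000)/1.11=123.4878; Δ=(173.3551−0.0000)/(202.8000−130.1300)=2.3855; B=V−Δ·S=-279.6636
Each (Δ,B) replicates both successor values, so the strategy is self-financing and V0 is arbitrage-free.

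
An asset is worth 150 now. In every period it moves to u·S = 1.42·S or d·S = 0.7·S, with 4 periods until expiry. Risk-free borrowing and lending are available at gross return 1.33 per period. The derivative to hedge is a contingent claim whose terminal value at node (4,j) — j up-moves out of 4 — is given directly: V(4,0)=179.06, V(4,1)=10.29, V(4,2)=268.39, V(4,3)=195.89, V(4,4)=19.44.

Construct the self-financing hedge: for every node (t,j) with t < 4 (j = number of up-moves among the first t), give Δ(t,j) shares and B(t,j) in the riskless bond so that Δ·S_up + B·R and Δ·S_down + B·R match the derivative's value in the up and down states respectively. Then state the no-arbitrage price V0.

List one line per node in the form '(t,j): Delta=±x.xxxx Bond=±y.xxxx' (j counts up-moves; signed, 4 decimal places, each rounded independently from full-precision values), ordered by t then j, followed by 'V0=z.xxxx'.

(0,0): Delta=-0.5068 Bond=106.8230
(1,0): Delta=-0.0126 Bond=90.1854
(1,1): Delta=-0.5416 Bond=149.4873
(2,0): Delta=2.9089 Bond=-94.7864
(2,1): Delta=-0.2183 Bond=150.6227
(2,2): Delta=-0.5644 Bond=205.7031
(3,0): Delta=-4.5559 Bond=258.0015
(3,1): Delta=3.4346 Bond=-180.9327
(3,2): Delta=-0.4756 Bond=254.7941
(3,3): Delta=-0.5706 Bond=276.2696
V0=30.8051

No-arbitrage ⇒ martingale measure with p* = (R−d)/(u−d) = 0.8750.
Payoff layer (t=4): V(4,0)=179.0600, V(4,1)=10.2900, V(4,2)=268.3900, V(4,3)=195.8900, V(4,4)=19.4400
  t=3,j=0: stock 51.4500 → up 73.0590 (V=10.2900), down 36.0150 (V=179.0600). Price 23.5987; hedge Δ=-4.5559, bond B=258.0015.
  t=3,j=1: stock 104.3700 → up 148.2054 (V=268.3900), down 73.0590 (V=10.2900). Price 177.5395; hedge Δ=3.4346, bond B=-180.9327.
  t=3,j=2: stock 211.7220 → up 300.6452 (V=195.8900), down 148.2054 (V=268.3900). Price 154.0996; hedge Δ=-0.4756, bond B=254.7941.
  t=3,j=3: stock 429.4932 → up 609.8803 (V=19.4400), down 300.6452 (V=195.8900). Price 31.2002; hedge Δ=-0.5706, bond B=276.2696.
  t=2,j=0: stock 73.5000 → up 104.3700 (V=177.5395), down 51.4500 (V=23.5987). Price 119.0202; hedge Δ=2.9089, bond B=-94.7864.
  t=2,j=1: stock 149.1000 → up 211.7220 (V=154.0996), down 104.3700 (V=177.5395). Price 118.0674; hedge Δ=-0.2183, bond B=150.6227.
  t=2,j=2: stock 302.4600 → up 429.4932 (V=31.2002), down 211.7220 (V=154.0996). Price 35.0095; hedge Δ=-0.5644, bond B=205.7031.
  t=1,j=0: stock 105.0000 → up 149.1000 (V=118.0674), down 73.5000 (V=119.0202). Price 88.8620; hedge Δ=-0.0126, bond B=90.1854.
  t=1,j=1: stock 213.0000 → up 302.4600 (V=35.0095), down 149.1000 (V=118.0674). Price 34.1291; hedge Δ=-0.5416, bond B=149.4873.
  t=0,j=0: stock 150.0000 → up 213.0000 (V=34.1291), down 105.0000 (V=88.8620). Price 30.8051; hedge Δ=-0.5068, bond B=106.8230.
Each (Δ,B) replicates both successor values, so the strategy is self-financing and V0 is arbitrage-free.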